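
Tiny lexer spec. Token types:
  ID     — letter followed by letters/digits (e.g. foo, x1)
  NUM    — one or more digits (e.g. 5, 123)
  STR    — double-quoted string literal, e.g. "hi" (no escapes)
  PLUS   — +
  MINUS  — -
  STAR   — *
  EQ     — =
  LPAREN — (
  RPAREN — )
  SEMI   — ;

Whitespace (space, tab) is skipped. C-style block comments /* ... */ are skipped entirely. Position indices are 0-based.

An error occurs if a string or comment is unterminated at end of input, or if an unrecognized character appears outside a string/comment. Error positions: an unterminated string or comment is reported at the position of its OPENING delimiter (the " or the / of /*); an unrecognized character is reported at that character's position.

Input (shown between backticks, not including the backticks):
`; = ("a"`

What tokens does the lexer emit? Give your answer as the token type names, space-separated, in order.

Answer: SEMI EQ LPAREN STR

Derivation:
pos=0: emit SEMI ';'
pos=2: emit EQ '='
pos=4: emit LPAREN '('
pos=5: enter STRING mode
pos=5: emit STR "a" (now at pos=8)
DONE. 4 tokens: [SEMI, EQ, LPAREN, STR]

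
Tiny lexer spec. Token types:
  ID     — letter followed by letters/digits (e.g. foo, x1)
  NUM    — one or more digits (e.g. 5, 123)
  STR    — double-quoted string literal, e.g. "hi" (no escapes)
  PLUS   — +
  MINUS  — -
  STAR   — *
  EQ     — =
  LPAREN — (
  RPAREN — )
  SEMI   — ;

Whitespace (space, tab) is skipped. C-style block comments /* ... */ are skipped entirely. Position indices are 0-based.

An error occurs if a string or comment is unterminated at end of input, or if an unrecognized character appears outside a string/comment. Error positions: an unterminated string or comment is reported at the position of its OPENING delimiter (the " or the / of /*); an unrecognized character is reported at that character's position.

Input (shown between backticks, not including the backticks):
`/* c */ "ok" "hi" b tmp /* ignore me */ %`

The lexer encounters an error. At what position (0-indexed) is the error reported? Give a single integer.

pos=0: enter COMMENT mode (saw '/*')
exit COMMENT mode (now at pos=7)
pos=8: enter STRING mode
pos=8: emit STR "ok" (now at pos=12)
pos=13: enter STRING mode
pos=13: emit STR "hi" (now at pos=17)
pos=18: emit ID 'b' (now at pos=19)
pos=20: emit ID 'tmp' (now at pos=23)
pos=24: enter COMMENT mode (saw '/*')
exit COMMENT mode (now at pos=39)
pos=40: ERROR — unrecognized char '%'

Answer: 40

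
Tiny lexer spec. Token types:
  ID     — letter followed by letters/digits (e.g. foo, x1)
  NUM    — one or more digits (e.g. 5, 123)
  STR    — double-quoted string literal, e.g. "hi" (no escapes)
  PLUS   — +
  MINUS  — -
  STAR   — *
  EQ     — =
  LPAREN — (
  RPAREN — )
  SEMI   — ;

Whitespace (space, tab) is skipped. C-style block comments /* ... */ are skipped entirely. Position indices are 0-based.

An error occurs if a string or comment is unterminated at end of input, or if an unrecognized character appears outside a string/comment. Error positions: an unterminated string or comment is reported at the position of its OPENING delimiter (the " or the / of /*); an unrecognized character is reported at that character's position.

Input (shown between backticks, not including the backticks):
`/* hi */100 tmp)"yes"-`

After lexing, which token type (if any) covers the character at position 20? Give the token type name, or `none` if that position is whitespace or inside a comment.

pos=0: enter COMMENT mode (saw '/*')
exit COMMENT mode (now at pos=8)
pos=8: emit NUM '100' (now at pos=11)
pos=12: emit ID 'tmp' (now at pos=15)
pos=15: emit RPAREN ')'
pos=16: enter STRING mode
pos=16: emit STR "yes" (now at pos=21)
pos=21: emit MINUS '-'
DONE. 5 tokens: [NUM, ID, RPAREN, STR, MINUS]
Position 20: char is '"' -> STR

Answer: STR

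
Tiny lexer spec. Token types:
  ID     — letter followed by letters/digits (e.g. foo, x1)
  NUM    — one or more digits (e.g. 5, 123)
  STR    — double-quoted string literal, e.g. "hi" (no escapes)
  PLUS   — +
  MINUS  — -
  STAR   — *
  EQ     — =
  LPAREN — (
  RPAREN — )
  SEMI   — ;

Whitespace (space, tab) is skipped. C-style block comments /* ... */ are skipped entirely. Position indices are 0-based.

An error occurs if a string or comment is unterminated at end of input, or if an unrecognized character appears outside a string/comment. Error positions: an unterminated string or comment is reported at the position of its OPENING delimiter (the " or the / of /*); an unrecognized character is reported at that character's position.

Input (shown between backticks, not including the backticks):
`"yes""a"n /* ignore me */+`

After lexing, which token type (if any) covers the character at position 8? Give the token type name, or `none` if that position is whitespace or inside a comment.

pos=0: enter STRING mode
pos=0: emit STR "yes" (now at pos=5)
pos=5: enter STRING mode
pos=5: emit STR "a" (now at pos=8)
pos=8: emit ID 'n' (now at pos=9)
pos=10: enter COMMENT mode (saw '/*')
exit COMMENT mode (now at pos=25)
pos=25: emit PLUS '+'
DONE. 4 tokens: [STR, STR, ID, PLUS]
Position 8: char is 'n' -> ID

Answer: ID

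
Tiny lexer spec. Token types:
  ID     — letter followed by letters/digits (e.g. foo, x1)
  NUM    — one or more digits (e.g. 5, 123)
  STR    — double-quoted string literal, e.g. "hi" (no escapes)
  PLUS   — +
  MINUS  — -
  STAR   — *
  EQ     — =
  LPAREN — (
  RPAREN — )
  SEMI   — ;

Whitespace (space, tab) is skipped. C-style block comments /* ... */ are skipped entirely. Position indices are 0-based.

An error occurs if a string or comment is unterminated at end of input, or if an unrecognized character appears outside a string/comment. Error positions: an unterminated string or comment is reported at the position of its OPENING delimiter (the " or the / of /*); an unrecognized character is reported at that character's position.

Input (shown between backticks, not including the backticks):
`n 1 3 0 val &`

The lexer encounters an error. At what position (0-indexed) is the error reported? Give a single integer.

pos=0: emit ID 'n' (now at pos=1)
pos=2: emit NUM '1' (now at pos=3)
pos=4: emit NUM '3' (now at pos=5)
pos=6: emit NUM '0' (now at pos=7)
pos=8: emit ID 'val' (now at pos=11)
pos=12: ERROR — unrecognized char '&'

Answer: 12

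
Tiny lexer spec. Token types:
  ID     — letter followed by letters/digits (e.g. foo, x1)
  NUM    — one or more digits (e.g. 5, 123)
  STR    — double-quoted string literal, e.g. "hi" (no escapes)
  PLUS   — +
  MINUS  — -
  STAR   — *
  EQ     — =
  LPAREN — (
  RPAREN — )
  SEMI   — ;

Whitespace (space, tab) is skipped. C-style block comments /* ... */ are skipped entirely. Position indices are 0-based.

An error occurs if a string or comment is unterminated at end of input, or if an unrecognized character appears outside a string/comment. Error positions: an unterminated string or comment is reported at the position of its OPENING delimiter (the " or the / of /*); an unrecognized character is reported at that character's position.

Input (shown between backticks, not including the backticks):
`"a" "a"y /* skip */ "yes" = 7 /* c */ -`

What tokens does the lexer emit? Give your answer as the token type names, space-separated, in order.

Answer: STR STR ID STR EQ NUM MINUS

Derivation:
pos=0: enter STRING mode
pos=0: emit STR "a" (now at pos=3)
pos=4: enter STRING mode
pos=4: emit STR "a" (now at pos=7)
pos=7: emit ID 'y' (now at pos=8)
pos=9: enter COMMENT mode (saw '/*')
exit COMMENT mode (now at pos=19)
pos=20: enter STRING mode
pos=20: emit STR "yes" (now at pos=25)
pos=26: emit EQ '='
pos=28: emit NUM '7' (now at pos=29)
pos=30: enter COMMENT mode (saw '/*')
exit COMMENT mode (now at pos=37)
pos=38: emit MINUS '-'
DONE. 7 tokens: [STR, STR, ID, STR, EQ, NUM, MINUS]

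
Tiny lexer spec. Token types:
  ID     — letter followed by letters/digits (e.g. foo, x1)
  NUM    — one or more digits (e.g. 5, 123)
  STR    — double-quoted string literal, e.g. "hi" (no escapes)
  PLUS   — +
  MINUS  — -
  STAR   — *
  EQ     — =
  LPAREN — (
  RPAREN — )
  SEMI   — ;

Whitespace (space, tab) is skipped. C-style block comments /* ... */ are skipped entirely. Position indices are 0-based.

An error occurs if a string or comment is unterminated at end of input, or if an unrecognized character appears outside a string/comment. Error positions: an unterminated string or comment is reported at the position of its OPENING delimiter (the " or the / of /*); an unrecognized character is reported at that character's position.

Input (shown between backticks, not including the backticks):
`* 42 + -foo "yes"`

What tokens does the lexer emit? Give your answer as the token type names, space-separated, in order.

pos=0: emit STAR '*'
pos=2: emit NUM '42' (now at pos=4)
pos=5: emit PLUS '+'
pos=7: emit MINUS '-'
pos=8: emit ID 'foo' (now at pos=11)
pos=12: enter STRING mode
pos=12: emit STR "yes" (now at pos=17)
DONE. 6 tokens: [STAR, NUM, PLUS, MINUS, ID, STR]

Answer: STAR NUM PLUS MINUS ID STR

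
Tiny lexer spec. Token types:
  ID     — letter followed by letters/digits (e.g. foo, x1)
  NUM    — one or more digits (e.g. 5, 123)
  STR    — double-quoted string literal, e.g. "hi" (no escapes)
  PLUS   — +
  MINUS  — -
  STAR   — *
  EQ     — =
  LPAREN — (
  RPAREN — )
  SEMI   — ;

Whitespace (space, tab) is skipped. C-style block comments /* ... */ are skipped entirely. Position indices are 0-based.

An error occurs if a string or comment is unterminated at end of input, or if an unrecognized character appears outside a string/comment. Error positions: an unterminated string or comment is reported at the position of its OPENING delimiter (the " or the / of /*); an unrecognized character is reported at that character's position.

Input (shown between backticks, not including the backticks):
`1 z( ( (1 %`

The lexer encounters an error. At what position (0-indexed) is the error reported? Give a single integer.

Answer: 10

Derivation:
pos=0: emit NUM '1' (now at pos=1)
pos=2: emit ID 'z' (now at pos=3)
pos=3: emit LPAREN '('
pos=5: emit LPAREN '('
pos=7: emit LPAREN '('
pos=8: emit NUM '1' (now at pos=9)
pos=10: ERROR — unrecognized char '%'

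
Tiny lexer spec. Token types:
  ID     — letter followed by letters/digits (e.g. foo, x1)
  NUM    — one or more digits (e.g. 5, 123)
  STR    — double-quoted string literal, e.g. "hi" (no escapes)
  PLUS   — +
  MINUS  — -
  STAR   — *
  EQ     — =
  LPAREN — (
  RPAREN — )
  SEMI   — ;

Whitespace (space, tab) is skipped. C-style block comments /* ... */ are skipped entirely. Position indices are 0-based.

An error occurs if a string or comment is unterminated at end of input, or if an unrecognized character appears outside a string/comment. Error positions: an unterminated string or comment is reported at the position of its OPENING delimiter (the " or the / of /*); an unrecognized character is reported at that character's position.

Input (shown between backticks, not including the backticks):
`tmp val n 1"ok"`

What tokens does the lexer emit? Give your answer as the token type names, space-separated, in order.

pos=0: emit ID 'tmp' (now at pos=3)
pos=4: emit ID 'val' (now at pos=7)
pos=8: emit ID 'n' (now at pos=9)
pos=10: emit NUM '1' (now at pos=11)
pos=11: enter STRING mode
pos=11: emit STR "ok" (now at pos=15)
DONE. 5 tokens: [ID, ID, ID, NUM, STR]

Answer: ID ID ID NUM STR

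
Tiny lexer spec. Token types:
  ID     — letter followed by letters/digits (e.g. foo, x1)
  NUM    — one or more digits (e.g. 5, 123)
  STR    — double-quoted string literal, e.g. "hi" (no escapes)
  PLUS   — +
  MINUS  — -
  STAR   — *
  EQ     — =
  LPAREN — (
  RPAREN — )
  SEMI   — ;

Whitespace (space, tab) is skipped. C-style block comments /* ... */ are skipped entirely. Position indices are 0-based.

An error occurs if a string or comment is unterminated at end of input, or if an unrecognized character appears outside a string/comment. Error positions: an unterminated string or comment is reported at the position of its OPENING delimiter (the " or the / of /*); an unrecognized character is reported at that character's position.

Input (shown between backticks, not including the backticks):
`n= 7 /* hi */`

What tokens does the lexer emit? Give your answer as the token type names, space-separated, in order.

pos=0: emit ID 'n' (now at pos=1)
pos=1: emit EQ '='
pos=3: emit NUM '7' (now at pos=4)
pos=5: enter COMMENT mode (saw '/*')
exit COMMENT mode (now at pos=13)
DONE. 3 tokens: [ID, EQ, NUM]

Answer: ID EQ NUM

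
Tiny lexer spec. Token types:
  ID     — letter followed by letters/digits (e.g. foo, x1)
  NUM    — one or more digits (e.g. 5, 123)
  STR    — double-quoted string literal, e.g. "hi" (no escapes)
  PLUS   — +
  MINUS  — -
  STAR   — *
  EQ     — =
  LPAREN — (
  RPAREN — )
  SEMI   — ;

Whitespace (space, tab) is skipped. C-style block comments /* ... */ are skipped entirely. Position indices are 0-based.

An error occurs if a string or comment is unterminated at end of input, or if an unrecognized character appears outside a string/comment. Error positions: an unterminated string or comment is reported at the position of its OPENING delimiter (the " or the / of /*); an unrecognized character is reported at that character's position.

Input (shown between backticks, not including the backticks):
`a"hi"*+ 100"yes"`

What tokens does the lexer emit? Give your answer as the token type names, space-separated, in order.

Answer: ID STR STAR PLUS NUM STR

Derivation:
pos=0: emit ID 'a' (now at pos=1)
pos=1: enter STRING mode
pos=1: emit STR "hi" (now at pos=5)
pos=5: emit STAR '*'
pos=6: emit PLUS '+'
pos=8: emit NUM '100' (now at pos=11)
pos=11: enter STRING mode
pos=11: emit STR "yes" (now at pos=16)
DONE. 6 tokens: [ID, STR, STAR, PLUS, NUM, STR]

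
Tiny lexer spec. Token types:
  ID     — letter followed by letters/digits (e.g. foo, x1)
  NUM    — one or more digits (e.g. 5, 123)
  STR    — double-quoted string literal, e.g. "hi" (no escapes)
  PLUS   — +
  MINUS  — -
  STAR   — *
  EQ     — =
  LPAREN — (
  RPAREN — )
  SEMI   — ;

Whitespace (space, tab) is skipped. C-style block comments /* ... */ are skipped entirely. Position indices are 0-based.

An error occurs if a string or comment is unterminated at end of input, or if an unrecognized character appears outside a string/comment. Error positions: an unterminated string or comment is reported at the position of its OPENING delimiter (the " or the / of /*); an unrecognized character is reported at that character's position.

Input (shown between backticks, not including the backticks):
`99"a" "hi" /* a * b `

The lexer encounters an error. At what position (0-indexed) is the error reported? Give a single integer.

Answer: 11

Derivation:
pos=0: emit NUM '99' (now at pos=2)
pos=2: enter STRING mode
pos=2: emit STR "a" (now at pos=5)
pos=6: enter STRING mode
pos=6: emit STR "hi" (now at pos=10)
pos=11: enter COMMENT mode (saw '/*')
pos=11: ERROR — unterminated comment (reached EOF)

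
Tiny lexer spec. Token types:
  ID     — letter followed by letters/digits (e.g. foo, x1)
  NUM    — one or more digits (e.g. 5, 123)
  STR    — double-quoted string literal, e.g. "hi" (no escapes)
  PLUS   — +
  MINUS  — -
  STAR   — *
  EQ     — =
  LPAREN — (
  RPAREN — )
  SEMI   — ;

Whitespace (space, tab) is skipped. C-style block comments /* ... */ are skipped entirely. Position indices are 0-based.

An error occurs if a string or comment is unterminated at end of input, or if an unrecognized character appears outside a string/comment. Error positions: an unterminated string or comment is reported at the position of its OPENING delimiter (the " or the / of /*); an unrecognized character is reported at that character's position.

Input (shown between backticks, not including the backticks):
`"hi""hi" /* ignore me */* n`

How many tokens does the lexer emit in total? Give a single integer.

pos=0: enter STRING mode
pos=0: emit STR "hi" (now at pos=4)
pos=4: enter STRING mode
pos=4: emit STR "hi" (now at pos=8)
pos=9: enter COMMENT mode (saw '/*')
exit COMMENT mode (now at pos=24)
pos=24: emit STAR '*'
pos=26: emit ID 'n' (now at pos=27)
DONE. 4 tokens: [STR, STR, STAR, ID]

Answer: 4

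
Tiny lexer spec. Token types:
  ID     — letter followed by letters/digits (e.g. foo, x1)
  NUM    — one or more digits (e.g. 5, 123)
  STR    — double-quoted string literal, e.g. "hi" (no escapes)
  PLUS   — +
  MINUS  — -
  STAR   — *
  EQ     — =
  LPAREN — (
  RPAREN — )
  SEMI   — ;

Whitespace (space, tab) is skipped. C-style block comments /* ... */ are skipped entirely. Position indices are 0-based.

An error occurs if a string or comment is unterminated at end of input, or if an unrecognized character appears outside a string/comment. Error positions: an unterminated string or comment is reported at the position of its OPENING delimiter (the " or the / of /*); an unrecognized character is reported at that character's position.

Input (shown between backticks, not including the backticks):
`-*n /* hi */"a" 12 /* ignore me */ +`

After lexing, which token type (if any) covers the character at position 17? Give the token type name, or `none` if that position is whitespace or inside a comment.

Answer: NUM

Derivation:
pos=0: emit MINUS '-'
pos=1: emit STAR '*'
pos=2: emit ID 'n' (now at pos=3)
pos=4: enter COMMENT mode (saw '/*')
exit COMMENT mode (now at pos=12)
pos=12: enter STRING mode
pos=12: emit STR "a" (now at pos=15)
pos=16: emit NUM '12' (now at pos=18)
pos=19: enter COMMENT mode (saw '/*')
exit COMMENT mode (now at pos=34)
pos=35: emit PLUS '+'
DONE. 6 tokens: [MINUS, STAR, ID, STR, NUM, PLUS]
Position 17: char is '2' -> NUM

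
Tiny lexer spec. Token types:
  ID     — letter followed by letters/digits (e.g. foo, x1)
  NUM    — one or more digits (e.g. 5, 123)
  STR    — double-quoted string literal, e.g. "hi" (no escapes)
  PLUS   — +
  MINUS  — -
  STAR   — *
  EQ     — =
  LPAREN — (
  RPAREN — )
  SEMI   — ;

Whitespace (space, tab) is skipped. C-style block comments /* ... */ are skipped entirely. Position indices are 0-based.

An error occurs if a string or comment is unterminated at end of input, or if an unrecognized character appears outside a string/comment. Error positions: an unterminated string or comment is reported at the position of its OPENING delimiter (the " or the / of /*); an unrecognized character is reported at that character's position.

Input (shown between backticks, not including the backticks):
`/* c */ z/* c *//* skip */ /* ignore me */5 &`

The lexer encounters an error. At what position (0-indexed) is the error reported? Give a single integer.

pos=0: enter COMMENT mode (saw '/*')
exit COMMENT mode (now at pos=7)
pos=8: emit ID 'z' (now at pos=9)
pos=9: enter COMMENT mode (saw '/*')
exit COMMENT mode (now at pos=16)
pos=16: enter COMMENT mode (saw '/*')
exit COMMENT mode (now at pos=26)
pos=27: enter COMMENT mode (saw '/*')
exit COMMENT mode (now at pos=42)
pos=42: emit NUM '5' (now at pos=43)
pos=44: ERROR — unrecognized char '&'

Answer: 44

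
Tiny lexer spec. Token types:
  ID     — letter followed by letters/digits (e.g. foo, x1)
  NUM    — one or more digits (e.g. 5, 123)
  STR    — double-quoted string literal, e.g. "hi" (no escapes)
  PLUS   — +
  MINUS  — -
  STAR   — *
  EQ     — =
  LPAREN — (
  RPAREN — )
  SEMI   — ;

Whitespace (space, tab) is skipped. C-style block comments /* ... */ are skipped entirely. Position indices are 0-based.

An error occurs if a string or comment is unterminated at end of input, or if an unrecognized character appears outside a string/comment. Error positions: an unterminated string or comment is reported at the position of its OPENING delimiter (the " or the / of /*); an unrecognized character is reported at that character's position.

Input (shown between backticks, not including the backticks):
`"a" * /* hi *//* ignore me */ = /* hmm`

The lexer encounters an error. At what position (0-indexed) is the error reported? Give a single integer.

pos=0: enter STRING mode
pos=0: emit STR "a" (now at pos=3)
pos=4: emit STAR '*'
pos=6: enter COMMENT mode (saw '/*')
exit COMMENT mode (now at pos=14)
pos=14: enter COMMENT mode (saw '/*')
exit COMMENT mode (now at pos=29)
pos=30: emit EQ '='
pos=32: enter COMMENT mode (saw '/*')
pos=32: ERROR — unterminated comment (reached EOF)

Answer: 32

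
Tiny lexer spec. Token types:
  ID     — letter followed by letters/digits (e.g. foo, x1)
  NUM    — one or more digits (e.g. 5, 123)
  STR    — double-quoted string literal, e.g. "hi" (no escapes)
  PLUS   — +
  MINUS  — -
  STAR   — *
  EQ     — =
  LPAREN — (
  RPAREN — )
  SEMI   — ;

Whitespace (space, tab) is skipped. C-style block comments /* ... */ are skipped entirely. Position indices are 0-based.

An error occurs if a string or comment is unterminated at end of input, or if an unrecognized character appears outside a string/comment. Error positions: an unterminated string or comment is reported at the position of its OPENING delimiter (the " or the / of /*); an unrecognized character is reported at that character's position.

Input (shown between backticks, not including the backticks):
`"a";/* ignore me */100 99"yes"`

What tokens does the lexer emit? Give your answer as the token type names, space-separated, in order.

pos=0: enter STRING mode
pos=0: emit STR "a" (now at pos=3)
pos=3: emit SEMI ';'
pos=4: enter COMMENT mode (saw '/*')
exit COMMENT mode (now at pos=19)
pos=19: emit NUM '100' (now at pos=22)
pos=23: emit NUM '99' (now at pos=25)
pos=25: enter STRING mode
pos=25: emit STR "yes" (now at pos=30)
DONE. 5 tokens: [STR, SEMI, NUM, NUM, STR]

Answer: STR SEMI NUM NUM STR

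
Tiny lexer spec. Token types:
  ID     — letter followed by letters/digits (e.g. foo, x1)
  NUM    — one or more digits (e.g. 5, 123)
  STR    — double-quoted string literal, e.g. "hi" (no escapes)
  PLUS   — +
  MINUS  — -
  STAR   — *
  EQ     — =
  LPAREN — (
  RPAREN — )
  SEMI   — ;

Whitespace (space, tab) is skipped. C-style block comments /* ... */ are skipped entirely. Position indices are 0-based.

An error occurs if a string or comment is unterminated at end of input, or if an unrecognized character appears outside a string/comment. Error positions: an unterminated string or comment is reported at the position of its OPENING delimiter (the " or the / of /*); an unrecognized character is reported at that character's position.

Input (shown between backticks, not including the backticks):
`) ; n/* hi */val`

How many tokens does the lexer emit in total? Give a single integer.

Answer: 4

Derivation:
pos=0: emit RPAREN ')'
pos=2: emit SEMI ';'
pos=4: emit ID 'n' (now at pos=5)
pos=5: enter COMMENT mode (saw '/*')
exit COMMENT mode (now at pos=13)
pos=13: emit ID 'val' (now at pos=16)
DONE. 4 tokens: [RPAREN, SEMI, ID, ID]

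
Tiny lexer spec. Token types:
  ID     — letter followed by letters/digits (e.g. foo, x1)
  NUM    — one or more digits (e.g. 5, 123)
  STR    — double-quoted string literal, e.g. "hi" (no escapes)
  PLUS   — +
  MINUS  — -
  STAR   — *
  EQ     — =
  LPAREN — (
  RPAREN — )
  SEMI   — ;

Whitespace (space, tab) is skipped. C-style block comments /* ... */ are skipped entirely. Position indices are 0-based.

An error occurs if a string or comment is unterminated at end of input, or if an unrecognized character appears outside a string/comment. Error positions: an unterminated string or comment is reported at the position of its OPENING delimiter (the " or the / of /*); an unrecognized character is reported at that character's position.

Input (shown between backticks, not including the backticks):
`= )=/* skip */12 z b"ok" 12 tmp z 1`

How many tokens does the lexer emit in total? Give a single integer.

pos=0: emit EQ '='
pos=2: emit RPAREN ')'
pos=3: emit EQ '='
pos=4: enter COMMENT mode (saw '/*')
exit COMMENT mode (now at pos=14)
pos=14: emit NUM '12' (now at pos=16)
pos=17: emit ID 'z' (now at pos=18)
pos=19: emit ID 'b' (now at pos=20)
pos=20: enter STRING mode
pos=20: emit STR "ok" (now at pos=24)
pos=25: emit NUM '12' (now at pos=27)
pos=28: emit ID 'tmp' (now at pos=31)
pos=32: emit ID 'z' (now at pos=33)
pos=34: emit NUM '1' (now at pos=35)
DONE. 11 tokens: [EQ, RPAREN, EQ, NUM, ID, ID, STR, NUM, ID, ID, NUM]

Answer: 11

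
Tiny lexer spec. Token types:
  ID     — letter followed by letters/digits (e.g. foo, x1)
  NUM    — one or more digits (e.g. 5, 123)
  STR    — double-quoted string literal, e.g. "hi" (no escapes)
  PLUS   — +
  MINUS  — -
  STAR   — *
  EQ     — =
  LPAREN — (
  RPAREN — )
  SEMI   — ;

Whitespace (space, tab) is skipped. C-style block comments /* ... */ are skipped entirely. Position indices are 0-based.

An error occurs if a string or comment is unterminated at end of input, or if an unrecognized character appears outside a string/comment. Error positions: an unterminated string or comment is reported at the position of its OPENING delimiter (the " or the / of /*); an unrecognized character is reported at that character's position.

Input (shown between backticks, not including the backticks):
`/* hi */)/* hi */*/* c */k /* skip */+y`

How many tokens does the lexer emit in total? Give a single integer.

pos=0: enter COMMENT mode (saw '/*')
exit COMMENT mode (now at pos=8)
pos=8: emit RPAREN ')'
pos=9: enter COMMENT mode (saw '/*')
exit COMMENT mode (now at pos=17)
pos=17: emit STAR '*'
pos=18: enter COMMENT mode (saw '/*')
exit COMMENT mode (now at pos=25)
pos=25: emit ID 'k' (now at pos=26)
pos=27: enter COMMENT mode (saw '/*')
exit COMMENT mode (now at pos=37)
pos=37: emit PLUS '+'
pos=38: emit ID 'y' (now at pos=39)
DONE. 5 tokens: [RPAREN, STAR, ID, PLUS, ID]

Answer: 5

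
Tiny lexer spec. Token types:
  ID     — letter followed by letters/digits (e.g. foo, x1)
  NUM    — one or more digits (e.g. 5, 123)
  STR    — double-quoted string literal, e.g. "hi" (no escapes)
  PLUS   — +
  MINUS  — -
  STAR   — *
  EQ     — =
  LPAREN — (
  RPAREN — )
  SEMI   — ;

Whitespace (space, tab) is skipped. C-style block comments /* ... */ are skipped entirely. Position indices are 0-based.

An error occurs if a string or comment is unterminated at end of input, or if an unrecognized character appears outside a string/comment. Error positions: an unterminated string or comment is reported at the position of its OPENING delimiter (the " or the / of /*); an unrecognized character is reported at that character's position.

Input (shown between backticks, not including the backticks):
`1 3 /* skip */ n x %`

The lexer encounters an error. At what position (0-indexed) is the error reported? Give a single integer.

pos=0: emit NUM '1' (now at pos=1)
pos=2: emit NUM '3' (now at pos=3)
pos=4: enter COMMENT mode (saw '/*')
exit COMMENT mode (now at pos=14)
pos=15: emit ID 'n' (now at pos=16)
pos=17: emit ID 'x' (now at pos=18)
pos=19: ERROR — unrecognized char '%'

Answer: 19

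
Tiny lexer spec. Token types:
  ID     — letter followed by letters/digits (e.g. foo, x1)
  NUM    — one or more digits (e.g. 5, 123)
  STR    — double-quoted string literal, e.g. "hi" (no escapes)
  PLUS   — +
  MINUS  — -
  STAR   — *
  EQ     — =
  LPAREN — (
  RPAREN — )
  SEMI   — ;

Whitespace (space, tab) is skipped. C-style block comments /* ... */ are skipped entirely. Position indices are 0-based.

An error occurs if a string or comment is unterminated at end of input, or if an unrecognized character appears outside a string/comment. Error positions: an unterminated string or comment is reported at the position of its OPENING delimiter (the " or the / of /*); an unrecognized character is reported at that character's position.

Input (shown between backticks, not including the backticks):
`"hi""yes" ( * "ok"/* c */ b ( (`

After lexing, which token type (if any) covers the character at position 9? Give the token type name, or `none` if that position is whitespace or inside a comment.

pos=0: enter STRING mode
pos=0: emit STR "hi" (now at pos=4)
pos=4: enter STRING mode
pos=4: emit STR "yes" (now at pos=9)
pos=10: emit LPAREN '('
pos=12: emit STAR '*'
pos=14: enter STRING mode
pos=14: emit STR "ok" (now at pos=18)
pos=18: enter COMMENT mode (saw '/*')
exit COMMENT mode (now at pos=25)
pos=26: emit ID 'b' (now at pos=27)
pos=28: emit LPAREN '('
pos=30: emit LPAREN '('
DONE. 8 tokens: [STR, STR, LPAREN, STAR, STR, ID, LPAREN, LPAREN]
Position 9: char is ' ' -> none

Answer: none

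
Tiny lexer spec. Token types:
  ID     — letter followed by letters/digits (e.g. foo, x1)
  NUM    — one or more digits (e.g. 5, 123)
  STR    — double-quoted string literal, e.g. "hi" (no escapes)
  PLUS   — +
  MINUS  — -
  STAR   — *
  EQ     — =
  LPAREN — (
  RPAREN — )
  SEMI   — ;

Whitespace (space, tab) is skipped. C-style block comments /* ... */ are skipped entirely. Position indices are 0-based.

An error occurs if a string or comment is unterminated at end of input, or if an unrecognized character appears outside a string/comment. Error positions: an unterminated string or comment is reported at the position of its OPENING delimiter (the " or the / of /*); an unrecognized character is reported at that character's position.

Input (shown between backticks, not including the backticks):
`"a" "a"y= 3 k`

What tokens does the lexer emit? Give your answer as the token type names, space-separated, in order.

pos=0: enter STRING mode
pos=0: emit STR "a" (now at pos=3)
pos=4: enter STRING mode
pos=4: emit STR "a" (now at pos=7)
pos=7: emit ID 'y' (now at pos=8)
pos=8: emit EQ '='
pos=10: emit NUM '3' (now at pos=11)
pos=12: emit ID 'k' (now at pos=13)
DONE. 6 tokens: [STR, STR, ID, EQ, NUM, ID]

Answer: STR STR ID EQ NUM ID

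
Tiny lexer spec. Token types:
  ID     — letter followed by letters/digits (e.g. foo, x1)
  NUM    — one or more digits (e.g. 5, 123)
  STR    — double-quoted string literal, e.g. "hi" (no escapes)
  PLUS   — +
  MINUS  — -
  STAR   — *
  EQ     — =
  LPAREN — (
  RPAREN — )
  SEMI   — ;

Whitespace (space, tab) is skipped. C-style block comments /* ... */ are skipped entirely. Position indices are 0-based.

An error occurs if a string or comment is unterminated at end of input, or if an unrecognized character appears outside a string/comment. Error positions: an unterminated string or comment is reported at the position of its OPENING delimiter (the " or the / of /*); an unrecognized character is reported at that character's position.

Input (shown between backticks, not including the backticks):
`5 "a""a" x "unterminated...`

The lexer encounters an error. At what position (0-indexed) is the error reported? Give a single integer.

pos=0: emit NUM '5' (now at pos=1)
pos=2: enter STRING mode
pos=2: emit STR "a" (now at pos=5)
pos=5: enter STRING mode
pos=5: emit STR "a" (now at pos=8)
pos=9: emit ID 'x' (now at pos=10)
pos=11: enter STRING mode
pos=11: ERROR — unterminated string

Answer: 11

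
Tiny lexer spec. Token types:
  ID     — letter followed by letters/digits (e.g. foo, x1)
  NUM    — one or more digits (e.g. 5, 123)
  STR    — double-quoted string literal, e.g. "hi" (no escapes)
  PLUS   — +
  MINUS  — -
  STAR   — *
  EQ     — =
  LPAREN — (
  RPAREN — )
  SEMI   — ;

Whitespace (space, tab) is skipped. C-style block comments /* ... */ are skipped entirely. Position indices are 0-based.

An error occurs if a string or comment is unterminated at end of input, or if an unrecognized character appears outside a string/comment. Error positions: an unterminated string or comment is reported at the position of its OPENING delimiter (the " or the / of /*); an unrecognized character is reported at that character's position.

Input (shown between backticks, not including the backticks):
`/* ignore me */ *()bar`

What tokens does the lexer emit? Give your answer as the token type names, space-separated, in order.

pos=0: enter COMMENT mode (saw '/*')
exit COMMENT mode (now at pos=15)
pos=16: emit STAR '*'
pos=17: emit LPAREN '('
pos=18: emit RPAREN ')'
pos=19: emit ID 'bar' (now at pos=22)
DONE. 4 tokens: [STAR, LPAREN, RPAREN, ID]

Answer: STAR LPAREN RPAREN ID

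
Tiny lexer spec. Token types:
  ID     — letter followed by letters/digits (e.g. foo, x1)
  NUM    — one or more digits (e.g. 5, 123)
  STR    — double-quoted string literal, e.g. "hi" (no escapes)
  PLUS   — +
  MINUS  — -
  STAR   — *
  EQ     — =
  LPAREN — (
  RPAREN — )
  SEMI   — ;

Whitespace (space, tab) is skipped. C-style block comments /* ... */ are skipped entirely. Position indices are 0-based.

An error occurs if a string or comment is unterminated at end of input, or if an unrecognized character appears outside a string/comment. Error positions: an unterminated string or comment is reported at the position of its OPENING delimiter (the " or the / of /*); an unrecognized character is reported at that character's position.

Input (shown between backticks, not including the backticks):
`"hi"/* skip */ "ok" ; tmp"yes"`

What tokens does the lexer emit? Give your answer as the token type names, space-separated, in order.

pos=0: enter STRING mode
pos=0: emit STR "hi" (now at pos=4)
pos=4: enter COMMENT mode (saw '/*')
exit COMMENT mode (now at pos=14)
pos=15: enter STRING mode
pos=15: emit STR "ok" (now at pos=19)
pos=20: emit SEMI ';'
pos=22: emit ID 'tmp' (now at pos=25)
pos=25: enter STRING mode
pos=25: emit STR "yes" (now at pos=30)
DONE. 5 tokens: [STR, STR, SEMI, ID, STR]

Answer: STR STR SEMI ID STR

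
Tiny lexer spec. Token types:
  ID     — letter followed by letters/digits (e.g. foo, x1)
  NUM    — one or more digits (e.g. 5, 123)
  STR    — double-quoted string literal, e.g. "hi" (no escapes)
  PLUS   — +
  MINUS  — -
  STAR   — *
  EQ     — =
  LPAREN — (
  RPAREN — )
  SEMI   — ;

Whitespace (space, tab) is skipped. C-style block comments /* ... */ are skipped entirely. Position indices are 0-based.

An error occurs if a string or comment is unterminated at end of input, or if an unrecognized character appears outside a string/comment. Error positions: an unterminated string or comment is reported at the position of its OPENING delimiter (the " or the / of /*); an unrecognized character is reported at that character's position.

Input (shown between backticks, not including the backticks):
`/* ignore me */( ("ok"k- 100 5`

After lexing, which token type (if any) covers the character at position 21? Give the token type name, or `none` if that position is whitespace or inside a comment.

pos=0: enter COMMENT mode (saw '/*')
exit COMMENT mode (now at pos=15)
pos=15: emit LPAREN '('
pos=17: emit LPAREN '('
pos=18: enter STRING mode
pos=18: emit STR "ok" (now at pos=22)
pos=22: emit ID 'k' (now at pos=23)
pos=23: emit MINUS '-'
pos=25: emit NUM '100' (now at pos=28)
pos=29: emit NUM '5' (now at pos=30)
DONE. 7 tokens: [LPAREN, LPAREN, STR, ID, MINUS, NUM, NUM]
Position 21: char is '"' -> STR

Answer: STR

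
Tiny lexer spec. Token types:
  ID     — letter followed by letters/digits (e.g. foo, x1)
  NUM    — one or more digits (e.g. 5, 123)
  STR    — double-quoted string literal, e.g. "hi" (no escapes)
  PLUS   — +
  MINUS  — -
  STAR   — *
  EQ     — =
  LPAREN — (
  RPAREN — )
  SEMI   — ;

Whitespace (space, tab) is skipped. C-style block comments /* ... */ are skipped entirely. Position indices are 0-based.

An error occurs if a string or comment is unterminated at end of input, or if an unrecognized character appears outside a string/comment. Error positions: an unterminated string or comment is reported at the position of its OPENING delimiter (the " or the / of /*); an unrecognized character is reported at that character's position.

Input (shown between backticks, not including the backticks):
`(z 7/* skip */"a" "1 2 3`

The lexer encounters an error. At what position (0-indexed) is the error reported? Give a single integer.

pos=0: emit LPAREN '('
pos=1: emit ID 'z' (now at pos=2)
pos=3: emit NUM '7' (now at pos=4)
pos=4: enter COMMENT mode (saw '/*')
exit COMMENT mode (now at pos=14)
pos=14: enter STRING mode
pos=14: emit STR "a" (now at pos=17)
pos=18: enter STRING mode
pos=18: ERROR — unterminated string

Answer: 18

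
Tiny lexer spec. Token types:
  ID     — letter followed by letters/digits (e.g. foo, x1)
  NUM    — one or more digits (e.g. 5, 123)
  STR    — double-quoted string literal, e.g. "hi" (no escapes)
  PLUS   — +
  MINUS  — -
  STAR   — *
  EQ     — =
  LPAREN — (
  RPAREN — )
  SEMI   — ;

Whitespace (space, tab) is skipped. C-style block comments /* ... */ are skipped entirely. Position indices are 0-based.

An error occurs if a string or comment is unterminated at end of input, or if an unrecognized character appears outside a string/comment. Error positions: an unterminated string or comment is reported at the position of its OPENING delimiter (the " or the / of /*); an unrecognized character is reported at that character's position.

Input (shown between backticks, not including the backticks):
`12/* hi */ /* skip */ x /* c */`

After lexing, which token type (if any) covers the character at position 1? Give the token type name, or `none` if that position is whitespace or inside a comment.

Answer: NUM

Derivation:
pos=0: emit NUM '12' (now at pos=2)
pos=2: enter COMMENT mode (saw '/*')
exit COMMENT mode (now at pos=10)
pos=11: enter COMMENT mode (saw '/*')
exit COMMENT mode (now at pos=21)
pos=22: emit ID 'x' (now at pos=23)
pos=24: enter COMMENT mode (saw '/*')
exit COMMENT mode (now at pos=31)
DONE. 2 tokens: [NUM, ID]
Position 1: char is '2' -> NUM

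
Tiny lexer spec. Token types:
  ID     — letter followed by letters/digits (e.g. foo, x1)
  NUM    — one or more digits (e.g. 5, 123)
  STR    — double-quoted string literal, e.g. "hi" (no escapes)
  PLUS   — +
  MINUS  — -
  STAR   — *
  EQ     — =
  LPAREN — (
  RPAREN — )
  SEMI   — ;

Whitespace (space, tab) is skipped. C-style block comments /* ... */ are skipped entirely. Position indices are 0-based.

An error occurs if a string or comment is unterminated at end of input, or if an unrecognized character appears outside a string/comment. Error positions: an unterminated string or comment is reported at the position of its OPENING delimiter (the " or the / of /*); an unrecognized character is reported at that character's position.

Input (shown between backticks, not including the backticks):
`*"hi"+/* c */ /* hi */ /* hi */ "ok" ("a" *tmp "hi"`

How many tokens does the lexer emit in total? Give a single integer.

Answer: 9

Derivation:
pos=0: emit STAR '*'
pos=1: enter STRING mode
pos=1: emit STR "hi" (now at pos=5)
pos=5: emit PLUS '+'
pos=6: enter COMMENT mode (saw '/*')
exit COMMENT mode (now at pos=13)
pos=14: enter COMMENT mode (saw '/*')
exit COMMENT mode (now at pos=22)
pos=23: enter COMMENT mode (saw '/*')
exit COMMENT mode (now at pos=31)
pos=32: enter STRING mode
pos=32: emit STR "ok" (now at pos=36)
pos=37: emit LPAREN '('
pos=38: enter STRING mode
pos=38: emit STR "a" (now at pos=41)
pos=42: emit STAR '*'
pos=43: emit ID 'tmp' (now at pos=46)
pos=47: enter STRING mode
pos=47: emit STR "hi" (now at pos=51)
DONE. 9 tokens: [STAR, STR, PLUS, STR, LPAREN, STR, STAR, ID, STR]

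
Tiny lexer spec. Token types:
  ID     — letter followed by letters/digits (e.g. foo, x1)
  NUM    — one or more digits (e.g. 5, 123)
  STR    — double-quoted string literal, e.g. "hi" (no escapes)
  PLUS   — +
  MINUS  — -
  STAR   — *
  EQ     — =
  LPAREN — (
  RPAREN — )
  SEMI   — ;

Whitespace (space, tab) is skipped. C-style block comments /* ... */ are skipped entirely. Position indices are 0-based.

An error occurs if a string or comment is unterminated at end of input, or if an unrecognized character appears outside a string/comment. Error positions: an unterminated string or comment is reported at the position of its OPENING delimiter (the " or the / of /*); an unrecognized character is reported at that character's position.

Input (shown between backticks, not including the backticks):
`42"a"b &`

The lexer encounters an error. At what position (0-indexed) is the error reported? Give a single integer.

Answer: 7

Derivation:
pos=0: emit NUM '42' (now at pos=2)
pos=2: enter STRING mode
pos=2: emit STR "a" (now at pos=5)
pos=5: emit ID 'b' (now at pos=6)
pos=7: ERROR — unrecognized char '&'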